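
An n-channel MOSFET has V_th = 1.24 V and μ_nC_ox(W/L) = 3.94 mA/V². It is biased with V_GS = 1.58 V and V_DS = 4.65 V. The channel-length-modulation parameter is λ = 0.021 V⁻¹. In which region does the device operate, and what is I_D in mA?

Saturation; I_D = 0.250 mA

V_ov = V_GS − V_th = 1.58 − 1.24 = 0.34 V.
Since V_DS = 4.65 V ≥ V_ov = 0.34 V, the device is in saturation.
I_D = ½ k_n V_ov² (1 + λ V_DS) = 0.5 × 3.94 × 0.34² × (1 + 0.021 × 4.65) = 0.25 mA.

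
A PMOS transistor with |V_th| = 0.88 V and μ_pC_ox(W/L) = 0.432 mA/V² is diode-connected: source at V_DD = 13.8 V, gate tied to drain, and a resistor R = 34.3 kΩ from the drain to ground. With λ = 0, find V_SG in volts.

V_SG = 2.13 V

With gate tied to drain, V_SG = V_SD ≥ V_SG − |V_th|, so the device is in saturation.
KCL at the drain: ½ k_p (V_SG − |V_th|)² = (V_DD − V_SG)/R.
Let x = V_SG − 0.88. Then 7.41 x² + x − 12.92 = 0, giving x = 1.25 V (positive root), so V_SG = 2.13 V.
I_D = (V_DD − V_SG)/R = (13.8 − 2.13) / 34.3 = 0.34 mA.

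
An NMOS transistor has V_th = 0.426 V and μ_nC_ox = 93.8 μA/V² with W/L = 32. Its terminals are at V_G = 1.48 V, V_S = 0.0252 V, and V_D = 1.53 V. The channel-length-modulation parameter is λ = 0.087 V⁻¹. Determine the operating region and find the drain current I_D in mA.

V_GS = V_G − V_S = 1.48 − 0.0252 = 1.45 V; V_DS = V_D − V_S = 1.53 − 0.0252 = 1.5 V.
k_n = μ_nC_ox · (W/L) = 3.002 mA/V².
V_ov = V_GS − V_th = 1.45 − 0.426 = 1.03 V.
Since V_DS = 1.5 V ≥ V_ov = 1.03 V, the device is in saturation.
I_D = ½ k_n V_ov² (1 + λ V_DS) = 0.5 × 3.002 × 1.03² × (1 + 0.087 × 1.5) = 1.8 mA.

Saturation; I_D = 1.80 mA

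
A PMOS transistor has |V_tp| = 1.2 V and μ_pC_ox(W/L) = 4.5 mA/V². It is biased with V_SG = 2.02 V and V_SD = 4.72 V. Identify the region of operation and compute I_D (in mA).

V_ov = V_SG − |V_tp| = 2.02 − 1.2 = 0.82 V.
Since V_SD = 4.72 V ≥ V_ov = 0.82 V, the device is in saturation.
I_D = ½ k_p V_ov² = 0.5 × 4.5 × 0.82² = 1.51 mA.

Saturation; I_D = 1.51 mA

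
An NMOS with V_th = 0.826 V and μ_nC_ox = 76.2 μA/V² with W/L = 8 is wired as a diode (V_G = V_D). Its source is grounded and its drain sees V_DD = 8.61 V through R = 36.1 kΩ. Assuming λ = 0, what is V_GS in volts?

V_GS = 1.62 V

With gate tied to drain, V_GS = V_DS ≥ V_GS − V_th, so the device is in saturation.
k_n = μ_nC_ox · (W/L) = 0.6096 mA/V².
KCL at the drain: ½ k_n (V_GS − V_th)² = (V_DD − V_GS)/R.
Let x = V_GS − 0.826. Then 11 x² + x − 7.784 = 0, giving x = 0.797 V (positive root), so V_GS = 1.62 V.
I_D = (V_DD − V_GS)/R = (8.61 − 1.62) / 36.1 = 0.194 mA.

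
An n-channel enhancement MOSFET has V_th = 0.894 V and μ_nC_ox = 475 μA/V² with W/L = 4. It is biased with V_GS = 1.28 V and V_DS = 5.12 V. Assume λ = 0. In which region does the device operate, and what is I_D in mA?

k_n = μ_nC_ox · (W/L) = 1.9 mA/V².
V_ov = V_GS − V_th = 1.28 − 0.894 = 0.386 V.
Since V_DS = 5.12 V ≥ V_ov = 0.386 V, the device is in saturation.
I_D = ½ k_n V_ov² = 0.5 × 1.9 × 0.386² = 0.142 mA.

Saturation; I_D = 0.142 mA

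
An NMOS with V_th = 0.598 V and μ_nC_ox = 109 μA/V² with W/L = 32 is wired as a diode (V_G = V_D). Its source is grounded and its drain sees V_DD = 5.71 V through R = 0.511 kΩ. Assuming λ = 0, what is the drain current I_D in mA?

With gate tied to drain, V_GS = V_DS ≥ V_GS − V_th, so the device is in saturation.
k_n = μ_nC_ox · (W/L) = 3.488 mA/V².
KCL at the drain: ½ k_n (V_GS − V_th)² = (V_DD − V_GS)/R.
Let x = V_GS − 0.598. Then 0.891 x² + x − 5.112 = 0, giving x = 1.9 V (positive root), so V_GS = 2.5 V.
I_D = (V_DD − V_GS)/R = (5.71 − 2.5) / 0.511 = 6.29 mA.

I_D = 6.29 mA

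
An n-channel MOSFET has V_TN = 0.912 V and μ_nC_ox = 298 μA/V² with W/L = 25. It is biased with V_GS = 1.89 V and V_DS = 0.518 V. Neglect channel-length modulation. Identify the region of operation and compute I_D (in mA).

Triode; I_D = 2.77 mA

k_n = μ_nC_ox · (W/L) = 7.45 mA/V².
V_ov = V_GS − V_TN = 1.89 − 0.912 = 0.978 V.
Since V_DS = 0.518 V < V_ov = 0.978 V, the device is in the triode region.
I_D = k_n [V_ov · V_DS − ½ V_DS²] = 7.45 × [0.978 × 0.518 − 0.5 × 0.518²] = 2.77 mA.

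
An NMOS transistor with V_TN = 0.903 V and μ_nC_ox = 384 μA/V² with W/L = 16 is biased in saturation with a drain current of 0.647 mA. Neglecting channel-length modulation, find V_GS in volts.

k_n = μ_nC_ox · (W/L) = 6.144 mA/V².
In saturation I_D = ½ k_n (V_GS − V_TN)², so V_GS − V_TN = √(2 I_D / k_n) = √(2 × 0.647 / 6.144) = 0.459 V.
V_GS = 0.903 + 0.459 = 1.36 V.

V_GS = 1.36 V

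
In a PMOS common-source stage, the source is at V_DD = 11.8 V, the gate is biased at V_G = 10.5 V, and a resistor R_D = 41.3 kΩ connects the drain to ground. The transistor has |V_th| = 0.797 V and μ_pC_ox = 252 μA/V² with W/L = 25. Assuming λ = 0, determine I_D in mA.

V_SG = V_DD − V_G = 11.8 − 10.5 = 1.3 V, so V_ov = 1.3 − 0.797 = 0.503 V.
k_p = μ_pC_ox · (W/L) = 6.3 mA/V².
Assume saturation: I_D = ½ k_p V_ov² = 0.5 × 6.3 × 0.503² = 0.797 mA, giving V_SD = V_DD − I_D R_D = 11.8 − 0.797 × 41.3 = -21.1 V.
But -21.1 V < V_ov = 0.503 V, so the device is actually in triode.
In triode I_D = k_p[V_ov V_SD − ½ V_SD²] and I_D = (V_DD − V_SD)/R_D. Equating: 130 V_SD² − 131.9 V_SD + 11.8 = 0, giving V_SD = 0.0992 V (the root below V_ov).
I_D = (11.8 − 0.0992) / 41.3 = 0.283 mA.

I_D = 0.283 mA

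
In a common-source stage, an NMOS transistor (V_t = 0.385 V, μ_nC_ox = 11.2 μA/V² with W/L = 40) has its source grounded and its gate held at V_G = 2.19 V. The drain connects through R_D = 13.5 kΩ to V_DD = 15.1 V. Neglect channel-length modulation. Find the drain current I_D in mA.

I_D = 0.730 mA

V_GS = V_G = 2.19 V, so V_ov = 2.19 − 0.385 = 1.8 V.
k_n = μ_nC_ox · (W/L) = 0.448 mA/V².
Assume saturation: I_D = ½ k_n V_ov² = 0.5 × 0.448 × 1.8² = 0.73 mA, giving V_DS = V_DD − I_D R_D = 15.1 − 0.73 × 13.5 = 5.25 V.
V_DS = 5.25 V ≥ V_ov = 1.8 V, confirming saturation.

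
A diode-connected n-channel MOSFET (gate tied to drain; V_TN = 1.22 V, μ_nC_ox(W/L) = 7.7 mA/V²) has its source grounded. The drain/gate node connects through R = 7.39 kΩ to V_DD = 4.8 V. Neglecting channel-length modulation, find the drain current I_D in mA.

I_D = 0.439 mA

With gate tied to drain, V_GS = V_DS ≥ V_GS − V_TN, so the device is in saturation.
KCL at the drain: ½ k_n (V_GS − V_TN)² = (V_DD − V_GS)/R.
Let x = V_GS − 1.22. Then 28.5 x² + x − 3.58 = 0, giving x = 0.338 V (positive root), so V_GS = 1.56 V.
I_D = (V_DD − V_GS)/R = (4.8 − 1.56) / 7.39 = 0.439 mA.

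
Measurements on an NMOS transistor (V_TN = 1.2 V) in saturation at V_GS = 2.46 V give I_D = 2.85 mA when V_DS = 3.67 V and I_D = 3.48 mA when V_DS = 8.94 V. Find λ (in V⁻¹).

With V_GS fixed, I_D ∝ (1 + λ V_DS) in saturation, so I_D2/I_D1 = (1 + λ V_DS2)/(1 + λ V_DS1).
3.48/2.85 = 1.221 = (1 + 8.94 λ)/(1 + 3.67 λ).
Solving: λ (I_D1 V_DS2 − I_D2 V_DS1) = I_D2 − I_D1, so λ = (3.48 − 2.85) / (2.85 × 8.94 − 3.48 × 3.67) = 0.63 / 12.7 = 0.0496 V⁻¹.

λ = 0.0496 V⁻¹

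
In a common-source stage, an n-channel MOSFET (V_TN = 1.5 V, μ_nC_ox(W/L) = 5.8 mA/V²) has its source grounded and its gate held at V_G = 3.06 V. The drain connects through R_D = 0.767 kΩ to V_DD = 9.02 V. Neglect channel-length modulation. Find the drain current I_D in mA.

V_GS = V_G = 3.06 V, so V_ov = 3.06 − 1.5 = 1.56 V.
Assume saturation: I_D = ½ k_n V_ov² = 0.5 × 5.8 × 1.56² = 7.06 mA, giving V_DS = V_DD − I_D R_D = 9.02 − 7.06 × 0.767 = 3.61 V.
V_DS = 3.61 V ≥ V_ov = 1.56 V, confirming saturation.

I_D = 7.06 mA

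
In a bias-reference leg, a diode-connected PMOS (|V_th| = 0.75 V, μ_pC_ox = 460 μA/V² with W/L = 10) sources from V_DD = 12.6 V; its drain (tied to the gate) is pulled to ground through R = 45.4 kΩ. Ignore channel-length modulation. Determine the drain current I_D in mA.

With gate tied to drain, V_SG = V_SD ≥ V_SG − |V_th|, so the device is in saturation.
k_p = μ_pC_ox · (W/L) = 4.6 mA/V².
KCL at the drain: ½ k_p (V_SG − |V_th|)² = (V_DD − V_SG)/R.
Let x = V_SG − 0.75. Then 104 x² + x − 11.85 = 0, giving x = 0.332 V (positive root), so V_SG = 1.08 V.
I_D = (V_DD − V_SG)/R = (12.6 − 1.08) / 45.4 = 0.254 mA.

I_D = 0.254 mA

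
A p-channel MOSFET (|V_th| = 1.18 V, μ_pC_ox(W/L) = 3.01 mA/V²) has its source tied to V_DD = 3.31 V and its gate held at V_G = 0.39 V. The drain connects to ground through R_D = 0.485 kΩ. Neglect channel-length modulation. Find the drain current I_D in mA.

I_D = 4.22 mA

V_SG = V_DD − V_G = 3.31 − 0.39 = 2.92 V, so V_ov = 2.92 − 1.18 = 1.74 V.
Assume saturation: I_D = ½ k_p V_ov² = 0.5 × 3.01 × 1.74² = 4.56 mA, giving V_SD = V_DD − I_D R_D = 3.31 − 4.56 × 0.485 = 1.1 V.
But 1.1 V < V_ov = 1.74 V, so the device is actually in triode.
In triode I_D = k_p[V_ov V_SD − ½ V_SD²] and I_D = (V_DD − V_SD)/R_D. Equating: 0.73 V_SD² − 3.54 V_SD + 3.31 = 0, giving V_SD = 1.26 V (the root below V_ov).
I_D = (3.31 − 1.26) / 0.485 = 4.22 mA.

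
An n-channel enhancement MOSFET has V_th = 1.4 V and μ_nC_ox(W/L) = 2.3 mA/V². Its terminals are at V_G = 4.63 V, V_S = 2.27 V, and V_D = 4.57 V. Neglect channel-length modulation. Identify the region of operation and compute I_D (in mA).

V_GS = V_G − V_S = 4.63 − 2.27 = 2.36 V; V_DS = V_D − V_S = 4.57 − 2.27 = 2.3 V.
V_ov = V_GS − V_th = 2.36 − 1.4 = 0.96 V.
Since V_DS = 2.3 V ≥ V_ov = 0.96 V, the device is in saturation.
I_D = ½ k_n V_ov² = 0.5 × 2.3 × 0.96² = 1.06 mA.

Saturation; I_D = 1.06 mA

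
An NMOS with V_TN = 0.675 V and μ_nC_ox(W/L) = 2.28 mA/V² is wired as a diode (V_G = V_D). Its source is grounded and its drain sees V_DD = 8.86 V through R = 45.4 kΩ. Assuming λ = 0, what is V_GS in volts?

V_GS = 1.06 V

With gate tied to drain, V_GS = V_DS ≥ V_GS − V_TN, so the device is in saturation.
KCL at the drain: ½ k_n (V_GS − V_TN)² = (V_DD − V_GS)/R.
Let x = V_GS − 0.675. Then 51.8 x² + x − 8.185 = 0, giving x = 0.388 V (positive root), so V_GS = 1.06 V.
I_D = (V_DD − V_GS)/R = (8.86 − 1.06) / 45.4 = 0.172 mA.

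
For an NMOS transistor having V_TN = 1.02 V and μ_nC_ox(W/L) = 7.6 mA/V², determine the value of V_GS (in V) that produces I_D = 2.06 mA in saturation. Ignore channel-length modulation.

In saturation I_D = ½ k_n (V_GS − V_TN)², so V_GS − V_TN = √(2 I_D / k_n) = √(2 × 2.06 / 7.6) = 0.736 V.
V_GS = 1.02 + 0.736 = 1.76 V.

V_GS = 1.76 V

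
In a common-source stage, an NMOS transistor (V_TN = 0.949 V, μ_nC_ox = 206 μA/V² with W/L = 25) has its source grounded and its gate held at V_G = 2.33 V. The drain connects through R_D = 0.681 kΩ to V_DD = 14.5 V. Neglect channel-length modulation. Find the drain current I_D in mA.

I_D = 4.91 mA

V_GS = V_G = 2.33 V, so V_ov = 2.33 − 0.949 = 1.38 V.
k_n = μ_nC_ox · (W/L) = 5.15 mA/V².
Assume saturation: I_D = ½ k_n V_ov² = 0.5 × 5.15 × 1.38² = 4.91 mA, giving V_DS = V_DD − I_D R_D = 14.5 − 4.91 × 0.681 = 11.2 V.
V_DS = 11.2 V ≥ V_ov = 1.38 V, confirming saturation.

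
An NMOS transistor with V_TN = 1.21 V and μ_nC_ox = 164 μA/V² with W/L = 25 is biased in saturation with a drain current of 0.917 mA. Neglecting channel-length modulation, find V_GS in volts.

V_GS = 1.88 V

k_n = μ_nC_ox · (W/L) = 4.1 mA/V².
In saturation I_D = ½ k_n (V_GS − V_TN)², so V_GS − V_TN = √(2 I_D / k_n) = √(2 × 0.917 / 4.1) = 0.669 V.
V_GS = 1.21 + 0.669 = 1.88 V.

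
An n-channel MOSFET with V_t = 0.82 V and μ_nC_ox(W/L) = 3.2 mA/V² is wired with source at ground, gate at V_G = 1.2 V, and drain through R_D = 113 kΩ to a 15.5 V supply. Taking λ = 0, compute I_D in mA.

I_D = 0.136 mA

V_GS = V_G = 1.2 V, so V_ov = 1.2 − 0.82 = 0.38 V.
Assume saturation: I_D = ½ k_n V_ov² = 0.5 × 3.2 × 0.38² = 0.231 mA, giving V_DS = V_DD − I_D R_D = 15.5 − 0.231 × 113 = -10.6 V.
But -10.6 V < V_ov = 0.38 V, so the device is actually in triode.
In triode I_D = k_n[V_ov V_DS − ½ V_DS²] and I_D = (V_DD − V_DS)/R_D. Equating: 181 V_DS² − 138.4 V_DS + 15.5 = 0, giving V_DS = 0.136 V (the root below V_ov).
I_D = (15.5 − 0.136) / 113 = 0.136 mA.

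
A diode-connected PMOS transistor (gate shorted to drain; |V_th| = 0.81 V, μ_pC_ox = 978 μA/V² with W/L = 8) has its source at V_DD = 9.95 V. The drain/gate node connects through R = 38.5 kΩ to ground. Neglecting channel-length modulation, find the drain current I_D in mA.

I_D = 0.231 mA

With gate tied to drain, V_SG = V_SD ≥ V_SG − |V_th|, so the device is in saturation.
k_p = μ_pC_ox · (W/L) = 7.824 mA/V².
KCL at the drain: ½ k_p (V_SG − |V_th|)² = (V_DD − V_SG)/R.
Let x = V_SG − 0.81. Then 151 x² + x − 9.14 = 0, giving x = 0.243 V (positive root), so V_SG = 1.05 V.
I_D = (V_DD − V_SG)/R = (9.95 − 1.05) / 38.5 = 0.231 mA.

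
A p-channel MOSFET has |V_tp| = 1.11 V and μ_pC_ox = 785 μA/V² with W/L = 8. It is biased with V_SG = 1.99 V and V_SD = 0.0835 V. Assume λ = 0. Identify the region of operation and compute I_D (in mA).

Triode; I_D = 0.440 mA

k_p = μ_pC_ox · (W/L) = 6.28 mA/V².
V_ov = V_SG − |V_tp| = 1.99 − 1.11 = 0.88 V.
Since V_SD = 0.0835 V < V_ov = 0.88 V, the device is in the triode region.
I_D = k_p [V_ov · V_SD − ½ V_SD²] = 6.28 × [0.88 × 0.0835 − 0.5 × 0.0835²] = 0.44 mA.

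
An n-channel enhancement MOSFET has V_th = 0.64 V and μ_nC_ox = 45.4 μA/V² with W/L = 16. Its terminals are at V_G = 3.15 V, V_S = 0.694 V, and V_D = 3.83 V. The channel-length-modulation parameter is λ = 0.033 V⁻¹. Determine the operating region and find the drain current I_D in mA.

V_GS = V_G − V_S = 3.15 − 0.694 = 2.46 V; V_DS = V_D − V_S = 3.83 − 0.694 = 3.14 V.
k_n = μ_nC_ox · (W/L) = 0.7264 mA/V².
V_ov = V_GS − V_th = 2.46 − 0.64 = 1.82 V.
Since V_DS = 3.14 V ≥ V_ov = 1.82 V, the device is in saturation.
I_D = ½ k_n V_ov² (1 + λ V_DS) = 0.5 × 0.7264 × 1.82² × (1 + 0.033 × 3.14) = 1.32 mA.

Saturation; I_D = 1.32 mA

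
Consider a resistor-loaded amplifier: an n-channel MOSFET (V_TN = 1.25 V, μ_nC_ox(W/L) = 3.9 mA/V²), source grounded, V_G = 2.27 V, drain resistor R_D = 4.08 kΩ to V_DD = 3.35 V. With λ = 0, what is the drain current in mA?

I_D = 0.768 mA

V_GS = V_G = 2.27 V, so V_ov = 2.27 − 1.25 = 1.02 V.
Assume saturation: I_D = ½ k_n V_ov² = 0.5 × 3.9 × 1.02² = 2.03 mA, giving V_DS = V_DD − I_D R_D = 3.35 − 2.03 × 4.08 = -4.93 V.
But -4.93 V < V_ov = 1.02 V, so the device is actually in triode.
In triode I_D = k_n[V_ov V_DS − ½ V_DS²] and I_D = (V_DD − V_DS)/R_D. Equating: 7.96 V_DS² − 17.23 V_DS + 3.35 = 0, giving V_DS = 0.216 V (the root below V_ov).
I_D = (3.35 − 0.216) / 4.08 = 0.768 mA.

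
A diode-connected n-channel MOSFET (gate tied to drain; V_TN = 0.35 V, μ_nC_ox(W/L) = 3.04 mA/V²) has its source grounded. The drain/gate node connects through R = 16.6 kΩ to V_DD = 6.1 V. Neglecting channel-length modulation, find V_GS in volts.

V_GS = 0.808 V

With gate tied to drain, V_GS = V_DS ≥ V_GS − V_TN, so the device is in saturation.
KCL at the drain: ½ k_n (V_GS − V_TN)² = (V_DD − V_GS)/R.
Let x = V_GS − 0.35. Then 25.2 x² + x − 5.75 = 0, giving x = 0.458 V (positive root), so V_GS = 0.808 V.
I_D = (V_DD − V_GS)/R = (6.1 − 0.808) / 16.6 = 0.319 mA.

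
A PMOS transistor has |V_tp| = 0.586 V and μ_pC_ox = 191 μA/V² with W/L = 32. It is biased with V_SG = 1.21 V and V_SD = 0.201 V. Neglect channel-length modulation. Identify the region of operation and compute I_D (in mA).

k_p = μ_pC_ox · (W/L) = 6.112 mA/V².
V_ov = V_SG − |V_tp| = 1.21 − 0.586 = 0.624 V.
Since V_SD = 0.201 V < V_ov = 0.624 V, the device is in the triode region.
I_D = k_p [V_ov · V_SD − ½ V_SD²] = 6.112 × [0.624 × 0.201 − 0.5 × 0.201²] = 0.643 mA.

Triode; I_D = 0.643 mA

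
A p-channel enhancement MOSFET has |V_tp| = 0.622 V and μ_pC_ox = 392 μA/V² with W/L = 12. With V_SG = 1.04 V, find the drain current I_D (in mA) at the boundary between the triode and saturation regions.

I_D = 0.411 mA

At the boundary V_SD = V_ov = V_SG − |V_tp| = 1.04 − 0.622 = 0.418 V.
k_p = μ_pC_ox · (W/L) = 4.704 mA/V².
I_D = ½ k_p V_ov² = 0.5 × 4.704 × 0.418² = 0.411 mA.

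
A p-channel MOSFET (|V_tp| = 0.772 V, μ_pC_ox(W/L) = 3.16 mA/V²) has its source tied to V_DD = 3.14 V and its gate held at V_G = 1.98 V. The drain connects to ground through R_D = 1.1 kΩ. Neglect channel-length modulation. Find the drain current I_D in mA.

V_SG = V_DD − V_G = 3.14 − 1.98 = 1.16 V, so V_ov = 1.16 − 0.772 = 0.388 V.
Assume saturation: I_D = ½ k_p V_ov² = 0.5 × 3.16 × 0.388² = 0.238 mA, giving V_SD = V_DD − I_D R_D = 3.14 − 0.238 × 1.1 = 2.88 V.
V_SD = 2.88 V ≥ V_ov = 0.388 V, confirming saturation.

I_D = 0.238 mA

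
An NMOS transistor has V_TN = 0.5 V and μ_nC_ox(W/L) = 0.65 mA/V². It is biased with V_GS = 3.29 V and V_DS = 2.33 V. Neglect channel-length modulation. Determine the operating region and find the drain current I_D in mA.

V_ov = V_GS − V_TN = 3.29 − 0.5 = 2.79 V.
Since V_DS = 2.33 V < V_ov = 2.79 V, the device is in the triode region.
I_D = k_n [V_ov · V_DS − ½ V_DS²] = 0.65 × [2.79 × 2.33 − 0.5 × 2.33²] = 2.46 mA.

Triode; I_D = 2.46 mA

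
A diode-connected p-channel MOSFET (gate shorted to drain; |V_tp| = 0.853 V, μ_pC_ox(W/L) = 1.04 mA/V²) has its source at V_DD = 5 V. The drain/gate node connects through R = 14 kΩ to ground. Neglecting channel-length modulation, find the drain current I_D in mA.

I_D = 0.247 mA

With gate tied to drain, V_SG = V_SD ≥ V_SG − |V_tp|, so the device is in saturation.
KCL at the drain: ½ k_p (V_SG − |V_tp|)² = (V_DD − V_SG)/R.
Let x = V_SG − 0.853. Then 7.28 x² + x − 4.147 = 0, giving x = 0.689 V (positive root), so V_SG = 1.54 V.
I_D = (V_DD − V_SG)/R = (5 − 1.54) / 14 = 0.247 mA.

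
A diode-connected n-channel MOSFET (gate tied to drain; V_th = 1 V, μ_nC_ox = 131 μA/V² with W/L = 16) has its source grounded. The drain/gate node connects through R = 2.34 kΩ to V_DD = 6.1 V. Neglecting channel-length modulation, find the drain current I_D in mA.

With gate tied to drain, V_GS = V_DS ≥ V_GS − V_th, so the device is in saturation.
k_n = μ_nC_ox · (W/L) = 2.096 mA/V².
KCL at the drain: ½ k_n (V_GS − V_th)² = (V_DD − V_GS)/R.
Let x = V_GS − 1. Then 2.45 x² + x − 5.1 = 0, giving x = 1.25 V (positive root), so V_GS = 2.25 V.
I_D = (V_DD − V_GS)/R = (6.1 − 2.25) / 2.34 = 1.64 mA.

I_D = 1.64 mA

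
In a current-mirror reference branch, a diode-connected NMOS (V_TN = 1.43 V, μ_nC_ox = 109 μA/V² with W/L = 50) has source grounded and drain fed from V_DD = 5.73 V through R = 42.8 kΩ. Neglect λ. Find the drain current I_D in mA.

With gate tied to drain, V_GS = V_DS ≥ V_GS − V_TN, so the device is in saturation.
k_n = μ_nC_ox · (W/L) = 5.45 mA/V².
KCL at the drain: ½ k_n (V_GS − V_TN)² = (V_DD − V_GS)/R.
Let x = V_GS − 1.43. Then 117 x² + x − 4.3 = 0, giving x = 0.188 V (positive root), so V_GS = 1.62 V.
I_D = (V_DD − V_GS)/R = (5.73 − 1.62) / 42.8 = 0.0961 mA.

I_D = 0.0961 mA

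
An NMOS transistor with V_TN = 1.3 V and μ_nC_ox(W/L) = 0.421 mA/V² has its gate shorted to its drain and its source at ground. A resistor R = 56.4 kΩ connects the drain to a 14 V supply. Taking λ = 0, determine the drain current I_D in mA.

I_D = 0.208 mA

With gate tied to drain, V_GS = V_DS ≥ V_GS − V_TN, so the device is in saturation.
KCL at the drain: ½ k_n (V_GS − V_TN)² = (V_DD − V_GS)/R.
Let x = V_GS − 1.3. Then 11.9 x² + x − 12.7 = 0, giving x = 0.993 V (positive root), so V_GS = 2.29 V.
I_D = (V_DD − V_GS)/R = (14 − 2.29) / 56.4 = 0.208 mA.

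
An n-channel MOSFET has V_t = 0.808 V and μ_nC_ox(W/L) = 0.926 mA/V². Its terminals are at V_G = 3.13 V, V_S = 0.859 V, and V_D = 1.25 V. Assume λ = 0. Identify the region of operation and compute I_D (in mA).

Triode; I_D = 0.459 mA

V_GS = V_G − V_S = 3.13 − 0.859 = 2.27 V; V_DS = V_D − V_S = 1.25 − 0.859 = 0.391 V.
V_ov = V_GS − V_t = 2.27 − 0.808 = 1.46 V.
Since V_DS = 0.391 V < V_ov = 1.46 V, the device is in the triode region.
I_D = k_n [V_ov · V_DS − ½ V_DS²] = 0.926 × [1.46 × 0.391 − 0.5 × 0.391²] = 0.459 mA.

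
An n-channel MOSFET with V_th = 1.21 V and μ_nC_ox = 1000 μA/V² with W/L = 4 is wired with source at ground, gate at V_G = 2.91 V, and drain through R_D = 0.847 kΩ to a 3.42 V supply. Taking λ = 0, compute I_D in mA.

I_D = 3.34 mA

V_GS = V_G = 2.91 V, so V_ov = 2.91 − 1.21 = 1.7 V.
k_n = μ_nC_ox · (W/L) = 4 mA/V².
Assume saturation: I_D = ½ k_n V_ov² = 0.5 × 4 × 1.7² = 5.78 mA, giving V_DS = V_DD − I_D R_D = 3.42 − 5.78 × 0.847 = -1.48 V.
But -1.48 V < V_ov = 1.7 V, so the device is actually in triode.
In triode I_D = k_n[V_ov V_DS − ½ V_DS²] and I_D = (V_DD − V_DS)/R_D. Equating: 1.69 V_DS² − 6.76 V_DS + 3.42 = 0, giving V_DS = 0.595 V (the root below V_ov).
I_D = (3.42 − 0.595) / 0.847 = 3.34 mA.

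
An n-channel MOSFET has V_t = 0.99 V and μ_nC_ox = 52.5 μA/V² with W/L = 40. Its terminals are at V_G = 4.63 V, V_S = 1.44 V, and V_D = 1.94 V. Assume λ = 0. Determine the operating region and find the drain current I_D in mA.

Triode; I_D = 2.05 mA

V_GS = V_G − V_S = 4.63 − 1.44 = 3.19 V; V_DS = V_D − V_S = 1.94 − 1.44 = 0.5 V.
k_n = μ_nC_ox · (W/L) = 2.1 mA/V².
V_ov = V_GS − V_t = 3.19 − 0.99 = 2.2 V.
Since V_DS = 0.5 V < V_ov = 2.2 V, the device is in the triode region.
I_D = k_n [V_ov · V_DS − ½ V_DS²] = 2.1 × [2.2 × 0.5 − 0.5 × 0.5²] = 2.05 mA.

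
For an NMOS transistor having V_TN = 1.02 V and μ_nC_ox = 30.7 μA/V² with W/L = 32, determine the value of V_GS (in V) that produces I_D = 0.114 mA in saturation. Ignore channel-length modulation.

V_GS = 1.50 V

k_n = μ_nC_ox · (W/L) = 0.9824 mA/V².
In saturation I_D = ½ k_n (V_GS − V_TN)², so V_GS − V_TN = √(2 I_D / k_n) = √(2 × 0.114 / 0.9824) = 0.482 V.
V_GS = 1.02 + 0.482 = 1.5 V.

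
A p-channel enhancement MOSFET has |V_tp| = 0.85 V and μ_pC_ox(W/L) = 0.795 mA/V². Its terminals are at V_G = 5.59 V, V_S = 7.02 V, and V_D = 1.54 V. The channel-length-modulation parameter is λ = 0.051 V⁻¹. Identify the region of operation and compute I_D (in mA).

Saturation; I_D = 0.171 mA

V_SG = V_S − V_G = 7.02 − 5.59 = 1.43 V; V_SD = V_S − V_D = 7.02 − 1.54 = 5.48 V.
V_ov = V_SG − |V_tp| = 1.43 − 0.85 = 0.58 V.
Since V_SD = 5.48 V ≥ V_ov = 0.58 V, the device is in saturation.
I_D = ½ k_p V_ov² (1 + λ V_SD) = 0.5 × 0.795 × 0.58² × (1 + 0.051 × 5.48) = 0.171 mA.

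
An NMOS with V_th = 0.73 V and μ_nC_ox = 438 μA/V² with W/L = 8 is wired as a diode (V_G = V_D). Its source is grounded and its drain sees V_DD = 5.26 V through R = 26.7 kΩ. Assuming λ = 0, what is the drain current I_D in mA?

I_D = 0.158 mA

With gate tied to drain, V_GS = V_DS ≥ V_GS − V_th, so the device is in saturation.
k_n = μ_nC_ox · (W/L) = 3.504 mA/V².
KCL at the drain: ½ k_n (V_GS − V_th)² = (V_DD − V_GS)/R.
Let x = V_GS − 0.73. Then 46.8 x² + x − 4.53 = 0, giving x = 0.301 V (positive root), so V_GS = 1.03 V.
I_D = (V_DD − V_GS)/R = (5.26 − 1.03) / 26.7 = 0.158 mA.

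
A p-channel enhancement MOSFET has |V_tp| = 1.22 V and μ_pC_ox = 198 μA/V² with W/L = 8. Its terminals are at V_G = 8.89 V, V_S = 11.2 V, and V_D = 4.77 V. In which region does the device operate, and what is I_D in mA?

Saturation; I_D = 0.941 mA

V_SG = V_S − V_G = 11.2 − 8.89 = 2.31 V; V_SD = V_S − V_D = 11.2 − 4.77 = 6.43 V.
k_p = μ_pC_ox · (W/L) = 1.584 mA/V².
V_ov = V_SG − |V_tp| = 2.31 − 1.22 = 1.09 V.
Since V_SD = 6.43 V ≥ V_ov = 1.09 V, the device is in saturation.
I_D = ½ k_p V_ov² = 0.5 × 1.584 × 1.09² = 0.941 mA.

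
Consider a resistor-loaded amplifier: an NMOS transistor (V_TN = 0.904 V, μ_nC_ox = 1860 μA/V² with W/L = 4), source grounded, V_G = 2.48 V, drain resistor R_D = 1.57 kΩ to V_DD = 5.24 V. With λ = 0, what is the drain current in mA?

I_D = 3.15 mA

V_GS = V_G = 2.48 V, so V_ov = 2.48 − 0.904 = 1.58 V.
k_n = μ_nC_ox · (W/L) = 7.44 mA/V².
Assume saturation: I_D = ½ k_n V_ov² = 0.5 × 7.44 × 1.58² = 9.24 mA, giving V_DS = V_DD − I_D R_D = 5.24 − 9.24 × 1.57 = -9.27 V.
But -9.27 V < V_ov = 1.58 V, so the device is actually in triode.
In triode I_D = k_n[V_ov V_DS − ½ V_DS²] and I_D = (V_DD − V_DS)/R_D. Equating: 5.84 V_DS² − 19.41 V_DS + 5.24 = 0, giving V_DS = 0.296 V (the root below V_ov).
I_D = (5.24 − 0.296) / 1.57 = 3.15 mA.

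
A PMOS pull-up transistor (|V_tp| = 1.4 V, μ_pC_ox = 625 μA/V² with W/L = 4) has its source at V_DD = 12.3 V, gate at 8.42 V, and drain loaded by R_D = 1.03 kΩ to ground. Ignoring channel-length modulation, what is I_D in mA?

I_D = 7.69 mA

V_SG = V_DD − V_G = 12.3 − 8.42 = 3.88 V, so V_ov = 3.88 − 1.4 = 2.48 V.
k_p = μ_pC_ox · (W/L) = 2.5 mA/V².
Assume saturation: I_D = ½ k_p V_ov² = 0.5 × 2.5 × 2.48² = 7.69 mA, giving V_SD = V_DD − I_D R_D = 12.3 − 7.69 × 1.03 = 4.38 V.
V_SD = 4.38 V ≥ V_ov = 2.48 V, confirming saturation.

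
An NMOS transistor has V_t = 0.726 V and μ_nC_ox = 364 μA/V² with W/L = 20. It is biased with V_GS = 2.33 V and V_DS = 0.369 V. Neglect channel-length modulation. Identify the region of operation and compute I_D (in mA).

k_n = μ_nC_ox · (W/L) = 7.28 mA/V².
V_ov = V_GS − V_t = 2.33 − 0.726 = 1.6 V.
Since V_DS = 0.369 V < V_ov = 1.6 V, the device is in the triode region.
I_D = k_n [V_ov · V_DS − ½ V_DS²] = 7.28 × [1.6 × 0.369 − 0.5 × 0.369²] = 3.81 mA.

Triode; I_D = 3.81 mA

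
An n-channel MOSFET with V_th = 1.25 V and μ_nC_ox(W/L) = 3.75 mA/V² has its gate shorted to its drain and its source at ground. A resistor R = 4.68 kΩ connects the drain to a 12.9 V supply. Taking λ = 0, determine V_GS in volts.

V_GS = 2.35 V

With gate tied to drain, V_GS = V_DS ≥ V_GS − V_th, so the device is in saturation.
KCL at the drain: ½ k_n (V_GS − V_th)² = (V_DD − V_GS)/R.
Let x = V_GS − 1.25. Then 8.77 x² + x − 11.65 = 0, giving x = 1.1 V (positive root), so V_GS = 2.35 V.
I_D = (V_DD − V_GS)/R = (12.9 − 2.35) / 4.68 = 2.25 mA.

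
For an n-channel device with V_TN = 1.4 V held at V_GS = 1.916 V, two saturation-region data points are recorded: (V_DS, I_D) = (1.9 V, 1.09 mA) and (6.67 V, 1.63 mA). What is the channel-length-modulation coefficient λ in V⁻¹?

With V_GS fixed, I_D ∝ (1 + λ V_DS) in saturation, so I_D2/I_D1 = (1 + λ V_DS2)/(1 + λ V_DS1).
1.63/1.09 = 1.495 = (1 + 6.67 λ)/(1 + 1.9 λ).
Solving: λ (I_D1 V_DS2 − I_D2 V_DS1) = I_D2 − I_D1, so λ = (1.63 − 1.09) / (1.09 × 6.67 − 1.63 × 1.9) = 0.54 / 4.17 = 0.129 V⁻¹.

λ = 0.129 V⁻¹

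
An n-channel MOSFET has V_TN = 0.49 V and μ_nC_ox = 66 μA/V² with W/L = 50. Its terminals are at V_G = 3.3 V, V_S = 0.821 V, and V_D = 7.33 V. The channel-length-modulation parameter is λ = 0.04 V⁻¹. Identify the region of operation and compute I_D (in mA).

V_GS = V_G − V_S = 3.3 − 0.821 = 2.48 V; V_DS = V_D − V_S = 7.33 − 0.821 = 6.51 V.
k_n = μ_nC_ox · (W/L) = 3.3 mA/V².
V_ov = V_GS − V_TN = 2.48 − 0.49 = 1.99 V.
Since V_DS = 6.51 V ≥ V_ov = 1.99 V, the device is in saturation.
I_D = ½ k_n V_ov² (1 + λ V_DS) = 0.5 × 3.3 × 1.99² × (1 + 0.04 × 6.51) = 8.23 mA.

Saturation; I_D = 8.23 mA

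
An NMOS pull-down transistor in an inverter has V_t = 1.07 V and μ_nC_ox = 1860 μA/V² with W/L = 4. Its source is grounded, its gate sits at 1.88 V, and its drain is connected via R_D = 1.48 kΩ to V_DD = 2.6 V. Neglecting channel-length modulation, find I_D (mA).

V_GS = V_G = 1.88 V, so V_ov = 1.88 − 1.07 = 0.81 V.
k_n = μ_nC_ox · (W/L) = 7.44 mA/V².
Assume saturation: I_D = ½ k_n V_ov² = 0.5 × 7.44 × 0.81² = 2.44 mA, giving V_DS = V_DD − I_D R_D = 2.6 − 2.44 × 1.48 = -1.01 V.
But -1.01 V < V_ov = 0.81 V, so the device is actually in triode.
In triode I_D = k_n[V_ov V_DS − ½ V_DS²] and I_D = (V_DD − V_DS)/R_D. Equating: 5.51 V_DS² − 9.919 V_DS + 2.6 = 0, giving V_DS = 0.318 V (the root below V_ov).
I_D = (2.6 − 0.318) / 1.48 = 1.54 mA.

I_D = 1.54 mA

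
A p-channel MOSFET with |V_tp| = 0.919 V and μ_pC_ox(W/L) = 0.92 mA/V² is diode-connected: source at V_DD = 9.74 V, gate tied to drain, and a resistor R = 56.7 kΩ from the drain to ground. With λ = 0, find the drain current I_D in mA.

I_D = 0.146 mA

With gate tied to drain, V_SG = V_SD ≥ V_SG − |V_tp|, so the device is in saturation.
KCL at the drain: ½ k_p (V_SG − |V_tp|)² = (V_DD − V_SG)/R.
Let x = V_SG − 0.919. Then 26.1 x² + x − 8.821 = 0, giving x = 0.563 V (positive root), so V_SG = 1.48 V.
I_D = (V_DD − V_SG)/R = (9.74 − 1.48) / 56.7 = 0.146 mA.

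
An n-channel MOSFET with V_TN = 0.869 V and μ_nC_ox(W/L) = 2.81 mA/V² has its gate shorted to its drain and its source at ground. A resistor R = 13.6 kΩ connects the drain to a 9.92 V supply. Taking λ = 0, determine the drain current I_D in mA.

With gate tied to drain, V_GS = V_DS ≥ V_GS − V_TN, so the device is in saturation.
KCL at the drain: ½ k_n (V_GS − V_TN)² = (V_DD − V_GS)/R.
Let x = V_GS − 0.869. Then 19.1 x² + x − 9.051 = 0, giving x = 0.663 V (positive root), so V_GS = 1.53 V.
I_D = (V_DD − V_GS)/R = (9.92 − 1.53) / 13.6 = 0.617 mA.

I_D = 0.617 mA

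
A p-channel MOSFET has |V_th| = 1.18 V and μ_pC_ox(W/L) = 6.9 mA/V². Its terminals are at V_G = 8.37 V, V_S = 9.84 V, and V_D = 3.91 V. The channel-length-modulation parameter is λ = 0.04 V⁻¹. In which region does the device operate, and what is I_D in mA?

V_SG = V_S − V_G = 9.84 − 8.37 = 1.47 V; V_SD = V_S − V_D = 9.84 − 3.91 = 5.93 V.
V_ov = V_SG − |V_th| = 1.47 − 1.18 = 0.29 V.
Since V_SD = 5.93 V ≥ V_ov = 0.29 V, the device is in saturation.
I_D = ½ k_p V_ov² (1 + λ V_SD) = 0.5 × 6.9 × 0.29² × (1 + 0.04 × 5.93) = 0.359 mA.

Saturation; I_D = 0.359 mA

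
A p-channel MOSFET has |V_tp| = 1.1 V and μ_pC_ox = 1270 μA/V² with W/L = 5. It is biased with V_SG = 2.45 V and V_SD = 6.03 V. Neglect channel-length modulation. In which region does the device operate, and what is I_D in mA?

k_p = μ_pC_ox · (W/L) = 6.35 mA/V².
V_ov = V_SG − |V_tp| = 2.45 − 1.1 = 1.35 V.
Since V_SD = 6.03 V ≥ V_ov = 1.35 V, the device is in saturation.
I_D = ½ k_p V_ov² = 0.5 × 6.35 × 1.35² = 5.79 mA.

Saturation; I_D = 5.79 mA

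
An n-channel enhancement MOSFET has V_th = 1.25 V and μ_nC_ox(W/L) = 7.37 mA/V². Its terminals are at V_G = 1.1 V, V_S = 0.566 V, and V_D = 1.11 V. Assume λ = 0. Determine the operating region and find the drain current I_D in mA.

V_GS = V_G − V_S = 1.1 − 0.566 = 0.534 V; V_DS = V_D − V_S = 1.11 − 0.566 = 0.544 V.
V_GS = 0.534 V < V_th = 1.25 V, so the transistor is in cutoff.

Cutoff; I_D = 0 mA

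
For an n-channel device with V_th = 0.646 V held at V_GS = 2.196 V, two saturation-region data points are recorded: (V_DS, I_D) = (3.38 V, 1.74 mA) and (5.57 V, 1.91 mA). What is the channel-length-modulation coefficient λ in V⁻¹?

With V_GS fixed, I_D ∝ (1 + λ V_DS) in saturation, so I_D2/I_D1 = (1 + λ V_DS2)/(1 + λ V_DS1).
1.91/1.74 = 1.098 = (1 + 5.57 λ)/(1 + 3.38 λ).
Solving: λ (I_D1 V_DS2 − I_D2 V_DS1) = I_D2 − I_D1, so λ = (1.91 − 1.74) / (1.74 × 5.57 − 1.91 × 3.38) = 0.17 / 3.24 = 0.0525 V⁻¹.

λ = 0.0525 V⁻¹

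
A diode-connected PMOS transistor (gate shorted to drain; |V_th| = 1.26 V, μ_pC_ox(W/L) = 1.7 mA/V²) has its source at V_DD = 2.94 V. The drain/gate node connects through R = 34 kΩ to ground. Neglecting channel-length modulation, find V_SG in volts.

With gate tied to drain, V_SG = V_SD ≥ V_SG − |V_th|, so the device is in saturation.
KCL at the drain: ½ k_p (V_SG − |V_th|)² = (V_DD − V_SG)/R.
Let x = V_SG − 1.26. Then 28.9 x² + x − 1.68 = 0, giving x = 0.224 V (positive root), so V_SG = 1.48 V.
I_D = (V_DD − V_SG)/R = (2.94 − 1.48) / 34 = 0.0428 mA.

V_SG = 1.48 V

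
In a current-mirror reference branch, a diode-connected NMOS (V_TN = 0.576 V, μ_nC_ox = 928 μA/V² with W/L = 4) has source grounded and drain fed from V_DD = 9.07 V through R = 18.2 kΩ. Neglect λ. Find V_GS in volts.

With gate tied to drain, V_GS = V_DS ≥ V_GS − V_TN, so the device is in saturation.
k_n = μ_nC_ox · (W/L) = 3.712 mA/V².
KCL at the drain: ½ k_n (V_GS − V_TN)² = (V_DD − V_GS)/R.
Let x = V_GS − 0.576. Then 33.8 x² + x − 8.494 = 0, giving x = 0.487 V (positive root), so V_GS = 1.06 V.
I_D = (V_DD − V_GS)/R = (9.07 − 1.06) / 18.2 = 0.44 mA.

V_GS = 1.06 V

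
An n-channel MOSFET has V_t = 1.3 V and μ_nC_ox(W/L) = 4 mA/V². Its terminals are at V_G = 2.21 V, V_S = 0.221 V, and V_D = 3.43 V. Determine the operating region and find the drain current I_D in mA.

Saturation; I_D = 0.949 mA

V_GS = V_G − V_S = 2.21 − 0.221 = 1.99 V; V_DS = V_D − V_S = 3.43 − 0.221 = 3.21 V.
V_ov = V_GS − V_t = 1.99 − 1.3 = 0.689 V.
Since V_DS = 3.21 V ≥ V_ov = 0.689 V, the device is in saturation.
I_D = ½ k_n V_ov² = 0.5 × 4 × 0.689² = 0.949 mA.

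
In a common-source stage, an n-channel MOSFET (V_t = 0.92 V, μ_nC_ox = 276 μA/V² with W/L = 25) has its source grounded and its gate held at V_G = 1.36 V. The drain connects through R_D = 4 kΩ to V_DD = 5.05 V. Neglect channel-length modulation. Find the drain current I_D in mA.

I_D = 0.668 mA

V_GS = V_G = 1.36 V, so V_ov = 1.36 − 0.92 = 0.44 V.
k_n = μ_nC_ox · (W/L) = 6.9 mA/V².
Assume saturation: I_D = ½ k_n V_ov² = 0.5 × 6.9 × 0.44² = 0.668 mA, giving V_DS = V_DD − I_D R_D = 5.05 − 0.668 × 4 = 2.38 V.
V_DS = 2.38 V ≥ V_ov = 0.44 V, confirming saturation.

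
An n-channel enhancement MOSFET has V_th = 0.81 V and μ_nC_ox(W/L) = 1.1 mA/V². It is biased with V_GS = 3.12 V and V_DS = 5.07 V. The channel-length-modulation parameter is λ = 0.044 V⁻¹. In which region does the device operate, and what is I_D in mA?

V_ov = V_GS − V_th = 3.12 − 0.81 = 2.31 V.
Since V_DS = 5.07 V ≥ V_ov = 2.31 V, the device is in saturation.
I_D = ½ k_n V_ov² (1 + λ V_DS) = 0.5 × 1.1 × 2.31² × (1 + 0.044 × 5.07) = 3.59 mA.

Saturation; I_D = 3.59 mA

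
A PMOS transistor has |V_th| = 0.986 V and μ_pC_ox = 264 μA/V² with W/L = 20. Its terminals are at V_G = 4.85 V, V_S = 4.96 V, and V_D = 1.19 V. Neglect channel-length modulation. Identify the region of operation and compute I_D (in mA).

Cutoff; I_D = 0 mA

V_SG = V_S − V_G = 4.96 − 4.85 = 0.11 V; V_SD = V_S − V_D = 4.96 − 1.19 = 3.77 V.
V_SG = 0.11 V < |V_th| = 0.986 V, so the transistor is in cutoff.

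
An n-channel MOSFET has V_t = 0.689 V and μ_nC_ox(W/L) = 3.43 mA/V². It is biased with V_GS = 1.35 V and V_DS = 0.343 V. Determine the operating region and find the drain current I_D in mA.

Triode; I_D = 0.576 mA

V_ov = V_GS − V_t = 1.35 − 0.689 = 0.661 V.
Since V_DS = 0.343 V < V_ov = 0.661 V, the device is in the triode region.
I_D = k_n [V_ov · V_DS − ½ V_DS²] = 3.43 × [0.661 × 0.343 − 0.5 × 0.343²] = 0.576 mA.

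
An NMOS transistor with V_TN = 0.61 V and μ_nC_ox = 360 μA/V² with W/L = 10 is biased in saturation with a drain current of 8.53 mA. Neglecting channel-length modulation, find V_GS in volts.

k_n = μ_nC_ox · (W/L) = 3.6 mA/V².
In saturation I_D = ½ k_n (V_GS − V_TN)², so V_GS − V_TN = √(2 I_D / k_n) = √(2 × 8.53 / 3.6) = 2.18 V.
V_GS = 0.61 + 2.18 = 2.79 V.

V_GS = 2.79 V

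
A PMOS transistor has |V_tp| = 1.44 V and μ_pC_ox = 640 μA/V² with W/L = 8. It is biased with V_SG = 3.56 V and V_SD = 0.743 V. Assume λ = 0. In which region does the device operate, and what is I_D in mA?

k_p = μ_pC_ox · (W/L) = 5.12 mA/V².
V_ov = V_SG − |V_tp| = 3.56 − 1.44 = 2.12 V.
Since V_SD = 0.743 V < V_ov = 2.12 V, the device is in the triode region.
I_D = k_p [V_ov · V_SD − ½ V_SD²] = 5.12 × [2.12 × 0.743 − 0.5 × 0.743²] = 6.65 mA.

Triode; I_D = 6.65 mA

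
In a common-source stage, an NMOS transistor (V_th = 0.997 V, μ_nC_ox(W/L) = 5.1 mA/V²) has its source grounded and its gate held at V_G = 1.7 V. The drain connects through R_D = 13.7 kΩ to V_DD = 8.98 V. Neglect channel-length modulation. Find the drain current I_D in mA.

V_GS = V_G = 1.7 V, so V_ov = 1.7 − 0.997 = 0.703 V.
Assume saturation: I_D = ½ k_n V_ov² = 0.5 × 5.1 × 0.703² = 1.26 mA, giving V_DS = V_DD − I_D R_D = 8.98 − 1.26 × 13.7 = -8.29 V.
But -8.29 V < V_ov = 0.703 V, so the device is actually in triode.
In triode I_D = k_n[V_ov V_DS − ½ V_DS²] and I_D = (V_DD − V_DS)/R_D. Equating: 34.9 V_DS² − 50.12 V_DS + 8.98 = 0, giving V_DS = 0.21 V (the root below V_ov).
I_D = (8.98 − 0.21) / 13.7 = 0.64 mA.

I_D = 0.640 mA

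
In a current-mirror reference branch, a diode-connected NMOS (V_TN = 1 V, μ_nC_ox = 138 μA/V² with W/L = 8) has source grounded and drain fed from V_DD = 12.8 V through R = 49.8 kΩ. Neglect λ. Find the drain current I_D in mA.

I_D = 0.224 mA

With gate tied to drain, V_GS = V_DS ≥ V_GS − V_TN, so the device is in saturation.
k_n = μ_nC_ox · (W/L) = 1.104 mA/V².
KCL at the drain: ½ k_n (V_GS − V_TN)² = (V_DD − V_GS)/R.
Let x = V_GS − 1. Then 27.5 x² + x − 11.8 = 0, giving x = 0.637 V (positive root), so V_GS = 1.64 V.
I_D = (V_DD − V_GS)/R = (12.8 − 1.64) / 49.8 = 0.224 mA.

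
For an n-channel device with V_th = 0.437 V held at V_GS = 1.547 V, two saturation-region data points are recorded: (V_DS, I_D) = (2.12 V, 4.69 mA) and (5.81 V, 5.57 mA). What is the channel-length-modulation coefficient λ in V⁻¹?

With V_GS fixed, I_D ∝ (1 + λ V_DS) in saturation, so I_D2/I_D1 = (1 + λ V_DS2)/(1 + λ V_DS1).
5.57/4.69 = 1.188 = (1 + 5.81 λ)/(1 + 2.12 λ).
Solving: λ (I_D1 V_DS2 − I_D2 V_DS1) = I_D2 − I_D1, so λ = (5.57 − 4.69) / (4.69 × 5.81 − 5.57 × 2.12) = 0.88 / 15.4 = 0.057 V⁻¹.

λ = 0.0570 V⁻¹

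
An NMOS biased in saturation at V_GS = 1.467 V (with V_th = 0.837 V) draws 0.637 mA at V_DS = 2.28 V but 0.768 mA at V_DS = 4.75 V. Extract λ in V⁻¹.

With V_GS fixed, I_D ∝ (1 + λ V_DS) in saturation, so I_D2/I_D1 = (1 + λ V_DS2)/(1 + λ V_DS1).
0.768/0.637 = 1.206 = (1 + 4.75 λ)/(1 + 2.28 λ).
Solving: λ (I_D1 V_DS2 − I_D2 V_DS1) = I_D2 − I_D1, so λ = (0.768 − 0.637) / (0.637 × 4.75 − 0.768 × 2.28) = 0.131 / 1.27 = 0.103 V⁻¹.

λ = 0.103 V⁻¹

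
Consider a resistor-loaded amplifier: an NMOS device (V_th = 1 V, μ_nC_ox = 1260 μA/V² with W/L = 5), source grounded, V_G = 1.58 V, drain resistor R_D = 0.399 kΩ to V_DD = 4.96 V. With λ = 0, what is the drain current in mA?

V_GS = V_G = 1.58 V, so V_ov = 1.58 − 1 = 0.58 V.
k_n = μ_nC_ox · (W/L) = 6.3 mA/V².
Assume saturation: I_D = ½ k_n V_ov² = 0.5 × 6.3 × 0.58² = 1.06 mA, giving V_DS = V_DD − I_D R_D = 4.96 − 1.06 × 0.399 = 4.54 V.
V_DS = 4.54 V ≥ V_ov = 0.58 V, confirming saturation.

I_D = 1.06 mA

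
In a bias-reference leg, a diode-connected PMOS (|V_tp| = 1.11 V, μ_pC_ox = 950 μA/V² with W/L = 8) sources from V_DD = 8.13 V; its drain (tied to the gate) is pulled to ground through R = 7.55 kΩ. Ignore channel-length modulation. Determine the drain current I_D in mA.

With gate tied to drain, V_SG = V_SD ≥ V_SG − |V_tp|, so the device is in saturation.
k_p = μ_pC_ox · (W/L) = 7.6 mA/V².
KCL at the drain: ½ k_p (V_SG − |V_tp|)² = (V_DD − V_SG)/R.
Let x = V_SG − 1.11. Then 28.7 x² + x − 7.02 = 0, giving x = 0.478 V (positive root), so V_SG = 1.59 V.
I_D = (V_DD − V_SG)/R = (8.13 − 1.59) / 7.55 = 0.867 mA.

I_D = 0.867 mA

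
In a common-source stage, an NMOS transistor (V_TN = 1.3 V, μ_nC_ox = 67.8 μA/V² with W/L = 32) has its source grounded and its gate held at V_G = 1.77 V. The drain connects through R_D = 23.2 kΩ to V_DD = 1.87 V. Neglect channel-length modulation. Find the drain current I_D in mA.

I_D = 0.0770 mA

V_GS = V_G = 1.77 V, so V_ov = 1.77 − 1.3 = 0.47 V.
k_n = μ_nC_ox · (W/L) = 2.17 mA/V².
Assume saturation: I_D = ½ k_n V_ov² = 0.5 × 2.17 × 0.47² = 0.24 mA, giving V_DS = V_DD − I_D R_D = 1.87 − 0.24 × 23.2 = -3.69 V.
But -3.69 V < V_ov = 0.47 V, so the device is actually in triode.
In triode I_D = k_n[V_ov V_DS − ½ V_DS²] and I_D = (V_DD − V_DS)/R_D. Equating: 25.2 V_DS² − 24.66 V_DS + 1.87 = 0, giving V_DS = 0.0828 V (the root below V_ov).
I_D = (1.87 − 0.0828) / 23.2 = 0.077 mA.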